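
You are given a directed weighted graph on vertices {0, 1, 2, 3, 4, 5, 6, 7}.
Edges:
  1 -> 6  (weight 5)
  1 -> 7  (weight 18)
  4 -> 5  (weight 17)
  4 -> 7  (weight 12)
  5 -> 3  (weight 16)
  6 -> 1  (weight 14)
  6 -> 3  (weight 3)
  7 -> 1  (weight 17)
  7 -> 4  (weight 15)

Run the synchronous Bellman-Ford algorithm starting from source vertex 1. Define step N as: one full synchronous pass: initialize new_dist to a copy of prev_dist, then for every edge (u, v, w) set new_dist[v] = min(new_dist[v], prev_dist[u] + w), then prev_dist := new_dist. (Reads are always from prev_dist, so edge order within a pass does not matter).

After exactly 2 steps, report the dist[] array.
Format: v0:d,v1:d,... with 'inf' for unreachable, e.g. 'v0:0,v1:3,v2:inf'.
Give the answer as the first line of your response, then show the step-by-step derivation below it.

v0:inf,v1:0,v2:inf,v3:8,v4:33,v5:inf,v6:5,v7:18

step 1: dist = v0:inf,v1:0,v2:inf,v3:inf,v4:inf,v5:inf,v6:5,v7:18
step 2: dist = v0:inf,v1:0,v2:inf,v3:8,v4:33,v5:inf,v6:5,v7:18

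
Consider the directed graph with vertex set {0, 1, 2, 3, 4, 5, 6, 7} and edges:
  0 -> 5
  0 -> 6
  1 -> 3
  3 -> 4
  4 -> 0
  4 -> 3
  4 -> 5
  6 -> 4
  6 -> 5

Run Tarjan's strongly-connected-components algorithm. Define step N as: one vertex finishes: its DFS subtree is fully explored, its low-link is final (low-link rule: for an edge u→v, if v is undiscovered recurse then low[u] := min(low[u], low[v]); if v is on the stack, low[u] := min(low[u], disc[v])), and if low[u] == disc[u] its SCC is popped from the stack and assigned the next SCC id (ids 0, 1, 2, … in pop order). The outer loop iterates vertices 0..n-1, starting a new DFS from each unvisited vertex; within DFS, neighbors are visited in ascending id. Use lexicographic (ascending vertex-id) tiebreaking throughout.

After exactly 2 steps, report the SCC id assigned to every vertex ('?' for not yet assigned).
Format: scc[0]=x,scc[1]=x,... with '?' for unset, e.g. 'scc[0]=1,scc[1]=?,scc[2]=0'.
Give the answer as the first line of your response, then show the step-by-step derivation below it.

scc[0]=?,scc[1]=?,scc[2]=?,scc[3]=?,scc[4]=?,scc[5]=0,scc[6]=?,scc[7]=?

step 1: low=(low[0]=0,low[1]=?,low[2]=?,low[3]=?,low[4]=?,low[5]=1,low[6]=?,low[7]=?); scc=(scc[0]=?,scc[1]=?,scc[2]=?,scc[3]=?,scc[4]=?,scc[5]=0,scc[6]=?,scc[7]=?)
step 2: low=(low[0]=0,low[1]=?,low[2]=?,low[3]=3,low[4]=0,low[5]=1,low[6]=2,low[7]=?); scc=(scc[0]=?,scc[1]=?,scc[2]=?,scc[3]=?,scc[4]=?,scc[5]=0,scc[6]=?,scc[7]=?)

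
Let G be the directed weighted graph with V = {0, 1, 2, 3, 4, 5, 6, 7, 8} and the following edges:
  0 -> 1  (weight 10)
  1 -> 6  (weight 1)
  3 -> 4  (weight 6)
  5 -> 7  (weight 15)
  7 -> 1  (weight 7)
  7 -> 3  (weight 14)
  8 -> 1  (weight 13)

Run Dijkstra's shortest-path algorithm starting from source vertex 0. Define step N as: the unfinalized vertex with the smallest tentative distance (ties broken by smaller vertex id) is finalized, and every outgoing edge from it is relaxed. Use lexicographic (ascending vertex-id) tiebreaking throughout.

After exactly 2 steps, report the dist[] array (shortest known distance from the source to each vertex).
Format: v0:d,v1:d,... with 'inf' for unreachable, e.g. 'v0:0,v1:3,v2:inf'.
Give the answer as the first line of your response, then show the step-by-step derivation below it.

v0:0,v1:10,v2:inf,v3:inf,v4:inf,v5:inf,v6:11,v7:inf,v8:inf

step 1: dist = v0:0,v1:10,v2:inf,v3:inf,v4:inf,v5:inf,v6:inf,v7:inf,v8:inf
step 2: dist = v0:0,v1:10,v2:inf,v3:inf,v4:inf,v5:inf,v6:11,v7:inf,v8:inf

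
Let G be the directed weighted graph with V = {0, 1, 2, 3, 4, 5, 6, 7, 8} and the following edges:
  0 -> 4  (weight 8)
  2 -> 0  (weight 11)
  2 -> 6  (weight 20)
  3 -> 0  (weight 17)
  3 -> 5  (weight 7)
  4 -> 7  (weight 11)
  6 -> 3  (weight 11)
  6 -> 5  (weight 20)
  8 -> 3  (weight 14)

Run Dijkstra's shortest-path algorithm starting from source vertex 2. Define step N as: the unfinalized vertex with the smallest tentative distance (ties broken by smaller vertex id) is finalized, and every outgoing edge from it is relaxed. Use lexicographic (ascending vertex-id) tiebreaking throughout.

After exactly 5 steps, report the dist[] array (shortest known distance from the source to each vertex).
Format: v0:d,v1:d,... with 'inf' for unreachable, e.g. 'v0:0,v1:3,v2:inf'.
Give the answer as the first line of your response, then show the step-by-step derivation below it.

v0:11,v1:inf,v2:0,v3:31,v4:19,v5:40,v6:20,v7:30,v8:inf

step 1: dist = v0:11,v1:inf,v2:0,v3:inf,v4:inf,v5:inf,v6:20,v7:inf,v8:inf
step 2: dist = v0:11,v1:inf,v2:0,v3:inf,v4:19,v5:inf,v6:20,v7:inf,v8:inf
step 3: dist = v0:11,v1:inf,v2:0,v3:inf,v4:19,v5:inf,v6:20,v7:30,v8:inf
step 4: dist = v0:11,v1:inf,v2:0,v3:31,v4:19,v5:40,v6:20,v7:30,v8:inf
step 5: dist = v0:11,v1:inf,v2:0,v3:31,v4:19,v5:40,v6:20,v7:30,v8:inf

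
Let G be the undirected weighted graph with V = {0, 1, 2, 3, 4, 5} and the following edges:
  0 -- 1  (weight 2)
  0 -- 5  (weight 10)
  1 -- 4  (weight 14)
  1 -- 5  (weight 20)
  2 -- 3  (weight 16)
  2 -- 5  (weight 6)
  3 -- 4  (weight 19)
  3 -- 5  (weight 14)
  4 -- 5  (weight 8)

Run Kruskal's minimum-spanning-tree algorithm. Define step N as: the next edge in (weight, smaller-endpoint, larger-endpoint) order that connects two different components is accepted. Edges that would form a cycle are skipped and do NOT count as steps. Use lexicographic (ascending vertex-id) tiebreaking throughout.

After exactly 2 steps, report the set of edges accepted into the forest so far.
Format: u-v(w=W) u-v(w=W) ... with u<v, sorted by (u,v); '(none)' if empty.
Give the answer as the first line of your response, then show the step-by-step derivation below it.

0-1(w=2) 2-5(w=6)

step 1: add edge 0-1 (w=2); MST = {0-1(w=2)}
step 2: add edge 2-5 (w=6); MST = {0-1(w=2) 2-5(w=6)}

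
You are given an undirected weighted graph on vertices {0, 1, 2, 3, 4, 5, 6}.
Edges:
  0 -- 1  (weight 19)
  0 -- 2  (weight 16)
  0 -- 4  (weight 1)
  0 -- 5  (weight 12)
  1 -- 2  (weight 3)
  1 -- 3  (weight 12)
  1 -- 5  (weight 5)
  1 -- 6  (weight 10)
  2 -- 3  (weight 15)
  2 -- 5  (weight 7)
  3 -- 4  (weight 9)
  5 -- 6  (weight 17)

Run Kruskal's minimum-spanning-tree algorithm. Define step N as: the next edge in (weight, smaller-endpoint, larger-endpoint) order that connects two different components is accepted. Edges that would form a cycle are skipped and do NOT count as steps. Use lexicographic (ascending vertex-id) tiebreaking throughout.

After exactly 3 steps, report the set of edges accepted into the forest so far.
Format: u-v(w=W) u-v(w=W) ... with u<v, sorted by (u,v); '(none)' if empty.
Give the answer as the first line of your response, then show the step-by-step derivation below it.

0-4(w=1) 1-2(w=3) 1-5(w=5)

step 1: add edge 0-4 (w=1); MST = {0-4(w=1)}
step 2: add edge 1-2 (w=3); MST = {0-4(w=1) 1-2(w=3)}
step 3: add edge 1-5 (w=5); MST = {0-4(w=1) 1-2(w=3) 1-5(w=5)}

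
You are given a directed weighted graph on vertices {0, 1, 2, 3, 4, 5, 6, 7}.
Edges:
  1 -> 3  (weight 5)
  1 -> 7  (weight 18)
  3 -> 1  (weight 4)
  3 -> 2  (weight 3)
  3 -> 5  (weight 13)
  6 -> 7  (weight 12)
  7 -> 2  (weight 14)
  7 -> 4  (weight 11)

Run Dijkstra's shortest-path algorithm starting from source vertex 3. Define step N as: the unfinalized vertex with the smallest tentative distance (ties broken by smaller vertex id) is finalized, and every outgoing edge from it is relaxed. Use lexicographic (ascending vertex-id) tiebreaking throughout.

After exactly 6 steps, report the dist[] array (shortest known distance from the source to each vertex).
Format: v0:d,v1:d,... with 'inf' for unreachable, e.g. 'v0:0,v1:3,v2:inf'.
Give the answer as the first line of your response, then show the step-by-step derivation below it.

v0:inf,v1:4,v2:3,v3:0,v4:33,v5:13,v6:inf,v7:22

step 1: dist = v0:inf,v1:4,v2:3,v3:0,v4:inf,v5:13,v6:inf,v7:inf
step 2: dist = v0:inf,v1:4,v2:3,v3:0,v4:inf,v5:13,v6:inf,v7:inf
step 3: dist = v0:inf,v1:4,v2:3,v3:0,v4:inf,v5:13,v6:inf,v7:22
step 4: dist = v0:inf,v1:4,v2:3,v3:0,v4:inf,v5:13,v6:inf,v7:22
step 5: dist = v0:inf,v1:4,v2:3,v3:0,v4:33,v5:13,v6:inf,v7:22
step 6: dist = v0:inf,v1:4,v2:3,v3:0,v4:33,v5:13,v6:inf,v7:22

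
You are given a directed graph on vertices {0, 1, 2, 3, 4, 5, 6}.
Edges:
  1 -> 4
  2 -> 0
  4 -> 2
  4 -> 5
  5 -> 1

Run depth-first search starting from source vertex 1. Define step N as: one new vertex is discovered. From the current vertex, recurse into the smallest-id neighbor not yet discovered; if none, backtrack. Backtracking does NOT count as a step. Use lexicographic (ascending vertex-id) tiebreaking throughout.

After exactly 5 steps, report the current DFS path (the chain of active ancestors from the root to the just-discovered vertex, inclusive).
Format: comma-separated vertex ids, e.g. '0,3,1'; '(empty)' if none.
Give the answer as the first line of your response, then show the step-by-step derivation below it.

1,4,5

step 1: discover 1; path=1; order=1
step 2: discover 4; path=1>4; order=1,4
step 3: discover 2; path=1>4>2; order=1,4,2
step 4: discover 0; path=1>4>2>0; order=1,4,2,0
step 5: discover 5; path=1>4>5; order=1,4,2,0,5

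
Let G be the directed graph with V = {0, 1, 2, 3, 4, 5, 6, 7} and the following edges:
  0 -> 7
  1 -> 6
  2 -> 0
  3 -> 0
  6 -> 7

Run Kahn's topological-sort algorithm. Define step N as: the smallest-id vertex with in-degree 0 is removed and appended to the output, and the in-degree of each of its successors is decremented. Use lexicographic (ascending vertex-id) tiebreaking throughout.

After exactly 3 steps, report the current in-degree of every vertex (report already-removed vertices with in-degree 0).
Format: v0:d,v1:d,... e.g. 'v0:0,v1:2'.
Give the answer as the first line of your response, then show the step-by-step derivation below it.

v0:0,v1:0,v2:0,v3:0,v4:0,v5:0,v6:0,v7:2

step 1: output 1; order=[1]; indeg=(2,0,0,0,0,0,0,2)
step 2: output 2; order=[1,2]; indeg=(1,0,0,0,0,0,0,2)
step 3: output 3; order=[1,2,3]; indeg=(0,0,0,0,0,0,0,2)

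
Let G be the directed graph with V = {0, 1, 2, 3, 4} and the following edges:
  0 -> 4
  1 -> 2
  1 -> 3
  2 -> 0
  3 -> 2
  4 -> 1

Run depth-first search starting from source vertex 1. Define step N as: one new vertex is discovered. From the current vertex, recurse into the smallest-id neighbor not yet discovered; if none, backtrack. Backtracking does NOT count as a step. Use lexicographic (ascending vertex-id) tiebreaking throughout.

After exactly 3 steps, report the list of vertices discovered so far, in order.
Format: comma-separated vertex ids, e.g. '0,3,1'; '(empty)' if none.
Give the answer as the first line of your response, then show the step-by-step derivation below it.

1,2,0

step 1: discover 1; path=1; order=1
step 2: discover 2; path=1>2; order=1,2
step 3: discover 0; path=1>2>0; order=1,2,0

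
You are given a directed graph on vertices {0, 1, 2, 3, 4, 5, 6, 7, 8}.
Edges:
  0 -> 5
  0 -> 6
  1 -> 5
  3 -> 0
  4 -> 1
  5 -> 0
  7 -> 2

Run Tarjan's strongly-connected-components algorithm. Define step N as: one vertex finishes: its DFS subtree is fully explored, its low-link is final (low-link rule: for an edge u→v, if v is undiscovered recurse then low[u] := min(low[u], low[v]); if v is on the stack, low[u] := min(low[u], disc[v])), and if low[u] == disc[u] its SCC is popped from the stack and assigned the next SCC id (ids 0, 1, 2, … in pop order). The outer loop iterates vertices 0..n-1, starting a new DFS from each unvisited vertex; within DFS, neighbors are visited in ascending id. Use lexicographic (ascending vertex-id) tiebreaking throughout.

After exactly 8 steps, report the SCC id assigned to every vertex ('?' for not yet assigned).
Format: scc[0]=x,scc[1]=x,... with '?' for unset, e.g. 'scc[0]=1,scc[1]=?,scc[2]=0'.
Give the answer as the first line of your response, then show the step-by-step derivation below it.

scc[0]=1,scc[1]=2,scc[2]=3,scc[3]=4,scc[4]=5,scc[5]=1,scc[6]=0,scc[7]=6,scc[8]=?

step 1: low=(low[0]=0,low[1]=?,low[2]=?,low[3]=?,low[4]=?,low[5]=0,low[6]=?,low[7]=?,low[8]=?); scc=(scc[0]=?,scc[1]=?,scc[2]=?,scc[3]=?,scc[4]=?,scc[5]=?,scc[6]=?,scc[7]=?,scc[8]=?)
step 2: low=(low[0]=0,low[1]=?,low[2]=?,low[3]=?,low[4]=?,low[5]=0,low[6]=2,low[7]=?,low[8]=?); scc=(scc[0]=?,scc[1]=?,scc[2]=?,scc[3]=?,scc[4]=?,scc[5]=?,scc[6]=0,scc[7]=?,scc[8]=?)
step 3: low=(low[0]=0,low[1]=?,low[2]=?,low[3]=?,low[4]=?,low[5]=0,low[6]=2,low[7]=?,low[8]=?); scc=(scc[0]=1,scc[1]=?,scc[2]=?,scc[3]=?,scc[4]=?,scc[5]=1,scc[6]=0,scc[7]=?,scc[8]=?)
step 4: low=(low[0]=0,low[1]=3,low[2]=?,low[3]=?,low[4]=?,low[5]=0,low[6]=2,low[7]=?,low[8]=?); scc=(scc[0]=1,scc[1]=2,scc[2]=?,scc[3]=?,scc[4]=?,scc[5]=1,scc[6]=0,scc[7]=?,scc[8]=?)
step 5: low=(low[0]=0,low[1]=3,low[2]=4,low[3]=?,low[4]=?,low[5]=0,low[6]=2,low[7]=?,low[8]=?); scc=(scc[0]=1,scc[1]=2,scc[2]=3,scc[3]=?,scc[4]=?,scc[5]=1,scc[6]=0,scc[7]=?,scc[8]=?)
step 6: low=(low[0]=0,low[1]=3,low[2]=4,low[3]=5,low[4]=?,low[5]=0,low[6]=2,low[7]=?,low[8]=?); scc=(scc[0]=1,scc[1]=2,scc[2]=3,scc[3]=4,scc[4]=?,scc[5]=1,scc[6]=0,scc[7]=?,scc[8]=?)
step 7: low=(low[0]=0,low[1]=3,low[2]=4,low[3]=5,low[4]=6,low[5]=0,low[6]=2,low[7]=?,low[8]=?); scc=(scc[0]=1,scc[1]=2,scc[2]=3,scc[3]=4,scc[4]=5,scc[5]=1,scc[6]=0,scc[7]=?,scc[8]=?)
step 8: low=(low[0]=0,low[1]=3,low[2]=4,low[3]=5,low[4]=6,low[5]=0,low[6]=2,low[7]=7,low[8]=?); scc=(scc[0]=1,scc[1]=2,scc[2]=3,scc[3]=4,scc[4]=5,scc[5]=1,scc[6]=0,scc[7]=6,scc[8]=?)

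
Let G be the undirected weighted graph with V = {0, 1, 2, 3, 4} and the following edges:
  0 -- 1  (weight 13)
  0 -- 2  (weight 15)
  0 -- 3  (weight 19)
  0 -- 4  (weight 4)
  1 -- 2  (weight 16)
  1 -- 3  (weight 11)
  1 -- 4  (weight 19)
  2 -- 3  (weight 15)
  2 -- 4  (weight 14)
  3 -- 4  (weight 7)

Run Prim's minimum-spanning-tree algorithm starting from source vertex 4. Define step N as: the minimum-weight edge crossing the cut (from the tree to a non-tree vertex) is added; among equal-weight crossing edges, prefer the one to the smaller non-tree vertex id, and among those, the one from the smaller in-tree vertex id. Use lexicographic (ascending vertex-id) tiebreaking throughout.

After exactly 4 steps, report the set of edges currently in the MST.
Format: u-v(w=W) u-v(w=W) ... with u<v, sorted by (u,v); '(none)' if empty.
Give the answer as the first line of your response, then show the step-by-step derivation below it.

0-4(w=4) 1-3(w=11) 2-4(w=14) 3-4(w=7)

step 1: add edge 0-4 (w=4); MST = {0-4(w=4)}
step 2: add edge 3-4 (w=7); MST = {0-4(w=4) 3-4(w=7)}
step 3: add edge 1-3 (w=11); MST = {0-4(w=4) 1-3(w=11) 3-4(w=7)}
step 4: add edge 2-4 (w=14); MST = {0-4(w=4) 1-3(w=11) 2-4(w=14) 3-4(w=7)}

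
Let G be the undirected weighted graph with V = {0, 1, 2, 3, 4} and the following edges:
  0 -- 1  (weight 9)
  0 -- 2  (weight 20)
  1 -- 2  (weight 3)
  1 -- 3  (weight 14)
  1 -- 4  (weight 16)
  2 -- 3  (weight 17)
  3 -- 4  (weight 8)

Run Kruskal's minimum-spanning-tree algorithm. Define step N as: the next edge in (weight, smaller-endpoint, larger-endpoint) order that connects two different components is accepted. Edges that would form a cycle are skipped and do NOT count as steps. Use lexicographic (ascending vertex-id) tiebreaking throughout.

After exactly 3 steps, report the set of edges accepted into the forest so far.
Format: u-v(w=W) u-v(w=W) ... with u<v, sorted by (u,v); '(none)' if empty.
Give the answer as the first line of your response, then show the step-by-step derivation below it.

0-1(w=9) 1-2(w=3) 3-4(w=8)

step 1: add edge 1-2 (w=3); MST = {1-2(w=3)}
step 2: add edge 3-4 (w=8); MST = {1-2(w=3) 3-4(w=8)}
step 3: add edge 0-1 (w=9); MST = {0-1(w=9) 1-2(w=3) 3-4(w=8)}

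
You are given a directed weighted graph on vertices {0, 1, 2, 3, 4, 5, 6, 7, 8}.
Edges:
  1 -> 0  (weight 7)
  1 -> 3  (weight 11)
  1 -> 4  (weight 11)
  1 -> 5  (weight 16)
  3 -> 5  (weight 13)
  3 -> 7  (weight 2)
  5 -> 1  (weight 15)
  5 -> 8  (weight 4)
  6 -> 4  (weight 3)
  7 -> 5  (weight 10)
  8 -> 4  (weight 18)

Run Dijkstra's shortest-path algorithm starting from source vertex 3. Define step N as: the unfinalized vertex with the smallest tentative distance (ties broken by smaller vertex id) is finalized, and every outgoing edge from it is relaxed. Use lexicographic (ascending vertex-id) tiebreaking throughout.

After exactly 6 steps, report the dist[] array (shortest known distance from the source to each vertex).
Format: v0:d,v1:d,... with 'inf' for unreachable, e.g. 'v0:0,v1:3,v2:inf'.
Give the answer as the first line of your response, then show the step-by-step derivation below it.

v0:34,v1:27,v2:inf,v3:0,v4:34,v5:12,v6:inf,v7:2,v8:16

step 1: dist = v0:inf,v1:inf,v2:inf,v3:0,v4:inf,v5:13,v6:inf,v7:2,v8:inf
step 2: dist = v0:inf,v1:inf,v2:inf,v3:0,v4:inf,v5:12,v6:inf,v7:2,v8:inf
step 3: dist = v0:inf,v1:27,v2:inf,v3:0,v4:inf,v5:12,v6:inf,v7:2,v8:16
step 4: dist = v0:inf,v1:27,v2:inf,v3:0,v4:34,v5:12,v6:inf,v7:2,v8:16
step 5: dist = v0:34,v1:27,v2:inf,v3:0,v4:34,v5:12,v6:inf,v7:2,v8:16
step 6: dist = v0:34,v1:27,v2:inf,v3:0,v4:34,v5:12,v6:inf,v7:2,v8:16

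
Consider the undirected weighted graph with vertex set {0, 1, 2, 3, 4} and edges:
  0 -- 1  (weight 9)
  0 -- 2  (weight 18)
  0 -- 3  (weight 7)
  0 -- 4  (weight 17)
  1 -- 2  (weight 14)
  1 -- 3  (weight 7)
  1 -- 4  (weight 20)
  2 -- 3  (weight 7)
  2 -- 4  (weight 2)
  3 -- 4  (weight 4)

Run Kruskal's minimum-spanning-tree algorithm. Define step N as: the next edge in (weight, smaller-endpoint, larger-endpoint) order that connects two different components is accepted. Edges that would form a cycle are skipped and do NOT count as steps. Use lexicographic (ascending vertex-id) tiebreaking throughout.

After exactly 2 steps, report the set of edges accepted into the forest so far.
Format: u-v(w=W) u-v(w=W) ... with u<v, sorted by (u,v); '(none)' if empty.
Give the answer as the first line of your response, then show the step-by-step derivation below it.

2-4(w=2) 3-4(w=4)

step 1: add edge 2-4 (w=2); MST = {2-4(w=2)}
step 2: add edge 3-4 (w=4); MST = {2-4(w=2) 3-4(w=4)}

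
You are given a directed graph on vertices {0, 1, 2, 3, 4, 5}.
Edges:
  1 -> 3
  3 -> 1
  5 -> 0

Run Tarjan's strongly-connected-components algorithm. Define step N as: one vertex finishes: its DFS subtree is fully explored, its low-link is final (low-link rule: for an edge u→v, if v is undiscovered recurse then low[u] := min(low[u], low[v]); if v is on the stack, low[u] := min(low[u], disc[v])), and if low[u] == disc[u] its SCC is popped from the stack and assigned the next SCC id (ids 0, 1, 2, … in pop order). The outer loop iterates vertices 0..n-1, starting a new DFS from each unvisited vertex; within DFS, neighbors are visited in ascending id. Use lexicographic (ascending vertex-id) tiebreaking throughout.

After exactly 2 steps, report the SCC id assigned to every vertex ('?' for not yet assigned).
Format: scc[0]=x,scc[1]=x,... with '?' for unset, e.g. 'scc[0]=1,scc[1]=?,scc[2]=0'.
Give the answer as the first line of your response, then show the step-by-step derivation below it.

scc[0]=0,scc[1]=?,scc[2]=?,scc[3]=?,scc[4]=?,scc[5]=?

step 1: low=(low[0]=0,low[1]=?,low[2]=?,low[3]=?,low[4]=?,low[5]=?); scc=(scc[0]=0,scc[1]=?,scc[2]=?,scc[3]=?,scc[4]=?,scc[5]=?)
step 2: low=(low[0]=0,low[1]=1,low[2]=?,low[3]=1,low[4]=?,low[5]=?); scc=(scc[0]=0,scc[1]=?,scc[2]=?,scc[3]=?,scc[4]=?,scc[5]=?)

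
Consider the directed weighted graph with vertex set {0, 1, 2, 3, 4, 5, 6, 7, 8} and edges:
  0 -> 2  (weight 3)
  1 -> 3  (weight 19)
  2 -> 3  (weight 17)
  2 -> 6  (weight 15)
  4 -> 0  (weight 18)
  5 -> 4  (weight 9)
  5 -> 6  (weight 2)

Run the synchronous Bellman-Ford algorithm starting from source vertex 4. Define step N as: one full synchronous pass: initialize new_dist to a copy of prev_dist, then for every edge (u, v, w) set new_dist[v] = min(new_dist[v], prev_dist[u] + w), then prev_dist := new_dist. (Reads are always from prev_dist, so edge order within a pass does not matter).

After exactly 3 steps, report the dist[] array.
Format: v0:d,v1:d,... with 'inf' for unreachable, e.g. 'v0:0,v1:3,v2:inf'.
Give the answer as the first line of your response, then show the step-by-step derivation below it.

v0:18,v1:inf,v2:21,v3:38,v4:0,v5:inf,v6:36,v7:inf,v8:inf

step 1: dist = v0:18,v1:inf,v2:inf,v3:inf,v4:0,v5:inf,v6:inf,v7:inf,v8:inf
step 2: dist = v0:18,v1:inf,v2:21,v3:inf,v4:0,v5:inf,v6:inf,v7:inf,v8:inf
step 3: dist = v0:18,v1:inf,v2:21,v3:38,v4:0,v5:inf,v6:36,v7:inf,v8:inf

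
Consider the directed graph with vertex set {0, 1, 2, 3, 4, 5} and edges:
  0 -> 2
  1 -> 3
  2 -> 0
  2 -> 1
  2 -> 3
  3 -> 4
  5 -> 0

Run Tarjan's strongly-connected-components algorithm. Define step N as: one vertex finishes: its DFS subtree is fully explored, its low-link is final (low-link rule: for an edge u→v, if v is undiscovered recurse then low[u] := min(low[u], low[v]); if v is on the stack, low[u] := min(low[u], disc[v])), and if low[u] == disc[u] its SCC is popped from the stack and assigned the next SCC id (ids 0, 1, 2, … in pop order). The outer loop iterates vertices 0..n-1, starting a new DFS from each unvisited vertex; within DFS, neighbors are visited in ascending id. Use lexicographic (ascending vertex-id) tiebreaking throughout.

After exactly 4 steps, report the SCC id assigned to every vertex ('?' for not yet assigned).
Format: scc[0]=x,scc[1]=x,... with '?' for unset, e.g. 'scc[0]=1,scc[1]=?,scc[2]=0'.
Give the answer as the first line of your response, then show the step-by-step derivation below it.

scc[0]=?,scc[1]=2,scc[2]=?,scc[3]=1,scc[4]=0,scc[5]=?

step 1: low=(low[0]=0,low[1]=2,low[2]=0,low[3]=3,low[4]=4,low[5]=?); scc=(scc[0]=?,scc[1]=?,scc[2]=?,scc[3]=?,scc[4]=0,scc[5]=?)
step 2: low=(low[0]=0,low[1]=2,low[2]=0,low[3]=3,low[4]=4,low[5]=?); scc=(scc[0]=?,scc[1]=?,scc[2]=?,scc[3]=1,scc[4]=0,scc[5]=?)
step 3: low=(low[0]=0,low[1]=2,low[2]=0,low[3]=3,low[4]=4,low[5]=?); scc=(scc[0]=?,scc[1]=2,scc[2]=?,scc[3]=1,scc[4]=0,scc[5]=?)
step 4: low=(low[0]=0,low[1]=2,low[2]=0,low[3]=3,low[4]=4,low[5]=?); scc=(scc[0]=?,scc[1]=2,scc[2]=?,scc[3]=1,scc[4]=0,scc[5]=?)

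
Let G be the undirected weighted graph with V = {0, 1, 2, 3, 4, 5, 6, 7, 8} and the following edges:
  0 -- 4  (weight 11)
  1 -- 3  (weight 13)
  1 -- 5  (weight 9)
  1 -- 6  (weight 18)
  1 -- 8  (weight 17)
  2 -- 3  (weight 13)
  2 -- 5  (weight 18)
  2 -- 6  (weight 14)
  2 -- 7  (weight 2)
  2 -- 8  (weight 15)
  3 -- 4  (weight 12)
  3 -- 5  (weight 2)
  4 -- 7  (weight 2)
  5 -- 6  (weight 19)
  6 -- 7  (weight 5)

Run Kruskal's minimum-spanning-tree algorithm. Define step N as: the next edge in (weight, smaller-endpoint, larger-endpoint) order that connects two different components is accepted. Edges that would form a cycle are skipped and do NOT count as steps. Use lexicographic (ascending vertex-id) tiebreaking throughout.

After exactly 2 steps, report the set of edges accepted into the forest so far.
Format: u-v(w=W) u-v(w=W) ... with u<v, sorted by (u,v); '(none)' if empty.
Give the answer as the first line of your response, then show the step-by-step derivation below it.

2-7(w=2) 3-5(w=2)

step 1: add edge 2-7 (w=2); MST = {2-7(w=2)}
step 2: add edge 3-5 (w=2); MST = {2-7(w=2) 3-5(w=2)}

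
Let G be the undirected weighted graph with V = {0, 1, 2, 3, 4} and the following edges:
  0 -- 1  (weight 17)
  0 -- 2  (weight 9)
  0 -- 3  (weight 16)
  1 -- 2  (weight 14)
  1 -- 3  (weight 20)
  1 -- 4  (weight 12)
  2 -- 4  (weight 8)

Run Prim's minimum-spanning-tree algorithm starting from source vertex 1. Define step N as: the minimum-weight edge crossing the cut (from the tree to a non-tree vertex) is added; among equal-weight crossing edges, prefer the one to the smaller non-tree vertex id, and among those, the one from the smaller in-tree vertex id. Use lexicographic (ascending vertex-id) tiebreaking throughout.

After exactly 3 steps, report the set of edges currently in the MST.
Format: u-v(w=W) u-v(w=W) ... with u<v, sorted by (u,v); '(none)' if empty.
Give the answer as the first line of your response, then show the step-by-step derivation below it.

0-2(w=9) 1-4(w=12) 2-4(w=8)

step 1: add edge 1-4 (w=12); MST = {1-4(w=12)}
step 2: add edge 2-4 (w=8); MST = {1-4(w=12) 2-4(w=8)}
step 3: add edge 0-2 (w=9); MST = {0-2(w=9) 1-4(w=12) 2-4(w=8)}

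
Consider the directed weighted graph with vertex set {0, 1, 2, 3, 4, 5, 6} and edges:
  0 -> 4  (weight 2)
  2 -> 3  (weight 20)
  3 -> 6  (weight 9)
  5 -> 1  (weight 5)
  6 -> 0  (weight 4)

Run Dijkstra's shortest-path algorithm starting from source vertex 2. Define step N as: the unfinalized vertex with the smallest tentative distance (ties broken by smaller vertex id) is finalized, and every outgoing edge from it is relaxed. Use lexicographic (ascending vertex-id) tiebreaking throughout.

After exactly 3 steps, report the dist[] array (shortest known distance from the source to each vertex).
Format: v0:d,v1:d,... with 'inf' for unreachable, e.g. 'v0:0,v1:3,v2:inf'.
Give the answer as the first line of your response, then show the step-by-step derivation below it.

v0:33,v1:inf,v2:0,v3:20,v4:inf,v5:inf,v6:29

step 1: dist = v0:inf,v1:inf,v2:0,v3:20,v4:inf,v5:inf,v6:inf
step 2: dist = v0:inf,v1:inf,v2:0,v3:20,v4:inf,v5:inf,v6:29
step 3: dist = v0:33,v1:inf,v2:0,v3:20,v4:inf,v5:inf,v6:29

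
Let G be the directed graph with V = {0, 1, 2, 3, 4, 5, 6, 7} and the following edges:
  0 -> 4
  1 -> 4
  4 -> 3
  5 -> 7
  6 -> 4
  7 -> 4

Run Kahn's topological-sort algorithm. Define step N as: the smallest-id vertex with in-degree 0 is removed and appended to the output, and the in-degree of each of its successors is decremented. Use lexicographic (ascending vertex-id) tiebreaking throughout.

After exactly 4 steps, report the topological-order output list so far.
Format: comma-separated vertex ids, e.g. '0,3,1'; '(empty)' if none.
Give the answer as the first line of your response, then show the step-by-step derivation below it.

0,1,2,5

step 1: output 0; order=[0]; indeg=(0,0,0,1,3,0,0,1)
step 2: output 1; order=[0,1]; indeg=(0,0,0,1,2,0,0,1)
step 3: output 2; order=[0,1,2]; indeg=(0,0,0,1,2,0,0,1)
step 4: output 5; order=[0,1,2,5]; indeg=(0,0,0,1,2,0,0,0)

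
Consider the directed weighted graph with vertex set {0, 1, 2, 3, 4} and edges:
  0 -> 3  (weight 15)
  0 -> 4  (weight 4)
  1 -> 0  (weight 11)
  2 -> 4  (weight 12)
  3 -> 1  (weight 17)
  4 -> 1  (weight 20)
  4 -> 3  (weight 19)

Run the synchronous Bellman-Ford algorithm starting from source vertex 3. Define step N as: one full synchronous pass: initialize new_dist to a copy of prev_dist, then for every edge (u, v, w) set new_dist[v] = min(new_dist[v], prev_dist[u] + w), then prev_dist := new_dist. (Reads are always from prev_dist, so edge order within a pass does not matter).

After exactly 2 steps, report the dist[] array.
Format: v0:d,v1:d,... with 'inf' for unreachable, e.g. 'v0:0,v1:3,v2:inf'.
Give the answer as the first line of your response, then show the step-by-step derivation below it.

v0:28,v1:17,v2:inf,v3:0,v4:inf

step 1: dist = v0:inf,v1:17,v2:inf,v3:0,v4:inf
step 2: dist = v0:28,v1:17,v2:inf,v3:0,v4:inf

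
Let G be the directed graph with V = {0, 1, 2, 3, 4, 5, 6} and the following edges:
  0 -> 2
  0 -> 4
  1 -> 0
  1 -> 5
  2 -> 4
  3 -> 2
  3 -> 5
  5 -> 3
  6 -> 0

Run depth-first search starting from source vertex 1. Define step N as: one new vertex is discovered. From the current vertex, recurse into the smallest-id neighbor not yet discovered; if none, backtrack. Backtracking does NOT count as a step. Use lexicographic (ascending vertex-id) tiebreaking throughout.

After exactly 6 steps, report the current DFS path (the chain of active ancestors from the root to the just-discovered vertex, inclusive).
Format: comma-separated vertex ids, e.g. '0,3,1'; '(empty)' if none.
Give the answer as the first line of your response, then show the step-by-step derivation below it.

1,5,3

step 1: discover 1; path=1; order=1
step 2: discover 0; path=1>0; order=1,0
step 3: discover 2; path=1>0>2; order=1,0,2
step 4: discover 4; path=1>0>2>4; order=1,0,2,4
step 5: discover 5; path=1>5; order=1,0,2,4,5
step 6: discover 3; path=1>5>3; order=1,0,2,4,5,3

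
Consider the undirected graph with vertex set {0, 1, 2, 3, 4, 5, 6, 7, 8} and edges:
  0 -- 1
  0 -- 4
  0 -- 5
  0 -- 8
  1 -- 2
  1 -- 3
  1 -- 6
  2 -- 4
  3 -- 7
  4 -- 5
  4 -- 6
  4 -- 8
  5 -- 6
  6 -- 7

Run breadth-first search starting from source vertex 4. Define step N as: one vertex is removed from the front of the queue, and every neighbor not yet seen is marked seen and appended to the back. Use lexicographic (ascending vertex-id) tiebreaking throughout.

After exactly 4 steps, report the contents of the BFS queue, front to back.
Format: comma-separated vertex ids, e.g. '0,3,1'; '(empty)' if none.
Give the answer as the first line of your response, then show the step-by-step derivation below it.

6,8,1

step 1: dequeue 4; queue=[0,2,5,6,8]; order=4
step 2: dequeue 0; queue=[2,5,6,8,1]; order=4,0
step 3: dequeue 2; queue=[5,6,8,1]; order=4,0,2
step 4: dequeue 5; queue=[6,8,1]; order=4,0,2,5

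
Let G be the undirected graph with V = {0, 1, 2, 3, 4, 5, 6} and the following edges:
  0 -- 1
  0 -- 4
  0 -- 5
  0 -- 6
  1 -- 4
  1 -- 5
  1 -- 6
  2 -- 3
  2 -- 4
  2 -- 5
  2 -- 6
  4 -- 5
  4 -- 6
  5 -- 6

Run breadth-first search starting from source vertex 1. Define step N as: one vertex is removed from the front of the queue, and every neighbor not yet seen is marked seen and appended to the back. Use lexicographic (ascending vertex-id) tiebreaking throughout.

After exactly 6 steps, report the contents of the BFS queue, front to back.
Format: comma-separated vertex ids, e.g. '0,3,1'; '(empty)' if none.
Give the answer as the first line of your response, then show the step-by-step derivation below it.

3

step 1: dequeue 1; queue=[0,4,5,6]; order=1
step 2: dequeue 0; queue=[4,5,6]; order=1,0
step 3: dequeue 4; queue=[5,6,2]; order=1,0,4
step 4: dequeue 5; queue=[6,2]; order=1,0,4,5
step 5: dequeue 6; queue=[2]; order=1,0,4,5,6
step 6: dequeue 2; queue=[3]; order=1,0,4,5,6,2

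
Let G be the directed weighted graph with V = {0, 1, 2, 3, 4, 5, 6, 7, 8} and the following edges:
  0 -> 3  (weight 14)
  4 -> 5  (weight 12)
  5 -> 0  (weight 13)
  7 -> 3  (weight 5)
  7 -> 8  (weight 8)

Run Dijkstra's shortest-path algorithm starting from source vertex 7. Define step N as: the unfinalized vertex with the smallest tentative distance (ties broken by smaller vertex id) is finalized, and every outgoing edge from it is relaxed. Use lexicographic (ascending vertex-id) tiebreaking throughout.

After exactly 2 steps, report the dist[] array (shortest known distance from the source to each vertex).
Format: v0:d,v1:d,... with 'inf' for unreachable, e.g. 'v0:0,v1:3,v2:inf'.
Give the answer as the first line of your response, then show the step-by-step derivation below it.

v0:inf,v1:inf,v2:inf,v3:5,v4:inf,v5:inf,v6:inf,v7:0,v8:8

step 1: dist = v0:inf,v1:inf,v2:inf,v3:5,v4:inf,v5:inf,v6:inf,v7:0,v8:8
step 2: dist = v0:inf,v1:inf,v2:inf,v3:5,v4:inf,v5:inf,v6:inf,v7:0,v8:8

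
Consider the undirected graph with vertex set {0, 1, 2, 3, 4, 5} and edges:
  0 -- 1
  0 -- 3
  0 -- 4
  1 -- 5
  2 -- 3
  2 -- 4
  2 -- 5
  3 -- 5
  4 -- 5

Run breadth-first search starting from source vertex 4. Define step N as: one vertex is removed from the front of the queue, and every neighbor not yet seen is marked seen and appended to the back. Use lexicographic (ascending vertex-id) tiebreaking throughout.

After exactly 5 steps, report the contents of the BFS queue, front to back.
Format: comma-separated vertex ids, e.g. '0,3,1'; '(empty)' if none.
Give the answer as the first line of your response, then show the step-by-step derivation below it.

3

step 1: dequeue 4; queue=[0,2,5]; order=4
step 2: dequeue 0; queue=[2,5,1,3]; order=4,0
step 3: dequeue 2; queue=[5,1,3]; order=4,0,2
step 4: dequeue 5; queue=[1,3]; order=4,0,2,5
step 5: dequeue 1; queue=[3]; order=4,0,2,5,1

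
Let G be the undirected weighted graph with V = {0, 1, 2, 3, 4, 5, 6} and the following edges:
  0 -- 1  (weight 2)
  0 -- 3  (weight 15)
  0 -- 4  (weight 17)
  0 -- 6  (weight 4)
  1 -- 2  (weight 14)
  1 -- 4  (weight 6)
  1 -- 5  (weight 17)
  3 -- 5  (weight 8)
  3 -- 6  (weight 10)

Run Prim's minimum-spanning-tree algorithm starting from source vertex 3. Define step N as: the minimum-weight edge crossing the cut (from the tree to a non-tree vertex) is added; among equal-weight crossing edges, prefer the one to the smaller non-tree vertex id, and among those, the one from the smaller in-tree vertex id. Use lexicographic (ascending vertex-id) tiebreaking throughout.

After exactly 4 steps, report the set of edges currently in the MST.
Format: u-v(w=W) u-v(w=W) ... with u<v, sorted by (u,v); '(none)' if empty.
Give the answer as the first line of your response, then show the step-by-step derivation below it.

0-1(w=2) 0-6(w=4) 3-5(w=8) 3-6(w=10)

step 1: add edge 3-5 (w=8); MST = {3-5(w=8)}
step 2: add edge 3-6 (w=10); MST = {3-5(w=8) 3-6(w=10)}
step 3: add edge 0-6 (w=4); MST = {0-6(w=4) 3-5(w=8) 3-6(w=10)}
step 4: add edge 0-1 (w=2); MST = {0-1(w=2) 0-6(w=4) 3-5(w=8) 3-6(w=10)}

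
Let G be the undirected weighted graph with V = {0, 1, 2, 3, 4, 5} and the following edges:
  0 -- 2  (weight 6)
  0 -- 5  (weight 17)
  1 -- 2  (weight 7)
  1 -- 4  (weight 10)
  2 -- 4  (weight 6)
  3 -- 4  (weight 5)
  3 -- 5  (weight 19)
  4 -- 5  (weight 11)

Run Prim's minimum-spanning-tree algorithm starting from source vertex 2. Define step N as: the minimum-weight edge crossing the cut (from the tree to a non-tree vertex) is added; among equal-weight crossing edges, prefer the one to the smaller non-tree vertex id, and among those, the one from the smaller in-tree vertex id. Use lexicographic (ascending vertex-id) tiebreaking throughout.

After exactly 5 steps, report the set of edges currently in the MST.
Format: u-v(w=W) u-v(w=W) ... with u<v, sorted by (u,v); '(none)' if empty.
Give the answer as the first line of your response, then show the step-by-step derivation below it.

0-2(w=6) 1-2(w=7) 2-4(w=6) 3-4(w=5) 4-5(w=11)

step 1: add edge 0-2 (w=6); MST = {0-2(w=6)}
step 2: add edge 2-4 (w=6); MST = {0-2(w=6) 2-4(w=6)}
step 3: add edge 3-4 (w=5); MST = {0-2(w=6) 2-4(w=6) 3-4(w=5)}
step 4: add edge 1-2 (w=7); MST = {0-2(w=6) 1-2(w=7) 2-4(w=6) 3-4(w=5)}
step 5: add edge 4-5 (w=11); MST = {0-2(w=6) 1-2(w=7) 2-4(w=6) 3-4(w=5) 4-5(w=11)}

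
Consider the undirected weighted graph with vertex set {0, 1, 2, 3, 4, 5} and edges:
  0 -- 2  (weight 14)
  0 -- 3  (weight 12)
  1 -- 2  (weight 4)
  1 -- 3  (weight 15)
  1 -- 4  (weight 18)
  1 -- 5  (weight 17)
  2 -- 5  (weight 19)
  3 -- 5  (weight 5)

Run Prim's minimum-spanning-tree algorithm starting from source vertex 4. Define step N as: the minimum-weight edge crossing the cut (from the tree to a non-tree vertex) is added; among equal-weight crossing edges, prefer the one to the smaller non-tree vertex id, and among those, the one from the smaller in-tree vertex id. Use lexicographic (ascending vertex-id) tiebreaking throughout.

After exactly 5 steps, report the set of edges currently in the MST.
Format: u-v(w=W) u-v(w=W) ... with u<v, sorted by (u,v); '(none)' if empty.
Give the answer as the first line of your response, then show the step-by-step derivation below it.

0-2(w=14) 0-3(w=12) 1-2(w=4) 1-4(w=18) 3-5(w=5)

step 1: add edge 1-4 (w=18); MST = {1-4(w=18)}
step 2: add edge 1-2 (w=4); MST = {1-2(w=4) 1-4(w=18)}
step 3: add edge 0-2 (w=14); MST = {0-2(w=14) 1-2(w=4) 1-4(w=18)}
step 4: add edge 0-3 (w=12); MST = {0-2(w=14) 0-3(w=12) 1-2(w=4) 1-4(w=18)}
step 5: add edge 3-5 (w=5); MST = {0-2(w=14) 0-3(w=12) 1-2(w=4) 1-4(w=18) 3-5(w=5)}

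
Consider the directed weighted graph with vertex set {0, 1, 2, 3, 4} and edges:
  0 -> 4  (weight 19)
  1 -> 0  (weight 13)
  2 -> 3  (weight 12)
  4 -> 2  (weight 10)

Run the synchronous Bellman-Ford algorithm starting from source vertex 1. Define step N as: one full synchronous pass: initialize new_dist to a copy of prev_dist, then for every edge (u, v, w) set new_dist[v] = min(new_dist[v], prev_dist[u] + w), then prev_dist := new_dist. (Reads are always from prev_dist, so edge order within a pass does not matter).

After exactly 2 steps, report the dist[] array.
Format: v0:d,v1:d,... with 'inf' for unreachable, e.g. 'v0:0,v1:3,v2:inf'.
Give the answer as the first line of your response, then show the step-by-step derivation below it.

v0:13,v1:0,v2:inf,v3:inf,v4:32

step 1: dist = v0:13,v1:0,v2:inf,v3:inf,v4:inf
step 2: dist = v0:13,v1:0,v2:inf,v3:inf,v4:32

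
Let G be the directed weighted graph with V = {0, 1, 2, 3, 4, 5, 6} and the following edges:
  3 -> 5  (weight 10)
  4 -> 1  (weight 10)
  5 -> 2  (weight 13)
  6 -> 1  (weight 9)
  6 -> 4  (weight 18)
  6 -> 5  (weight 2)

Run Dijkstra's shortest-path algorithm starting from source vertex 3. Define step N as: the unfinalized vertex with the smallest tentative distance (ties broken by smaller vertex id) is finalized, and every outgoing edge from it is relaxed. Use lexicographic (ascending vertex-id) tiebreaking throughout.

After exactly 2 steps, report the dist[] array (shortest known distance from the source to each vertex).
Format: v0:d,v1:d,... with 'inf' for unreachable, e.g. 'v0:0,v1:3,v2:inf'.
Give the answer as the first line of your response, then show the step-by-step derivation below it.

v0:inf,v1:inf,v2:23,v3:0,v4:inf,v5:10,v6:inf

step 1: dist = v0:inf,v1:inf,v2:inf,v3:0,v4:inf,v5:10,v6:inf
step 2: dist = v0:inf,v1:inf,v2:23,v3:0,v4:inf,v5:10,v6:inf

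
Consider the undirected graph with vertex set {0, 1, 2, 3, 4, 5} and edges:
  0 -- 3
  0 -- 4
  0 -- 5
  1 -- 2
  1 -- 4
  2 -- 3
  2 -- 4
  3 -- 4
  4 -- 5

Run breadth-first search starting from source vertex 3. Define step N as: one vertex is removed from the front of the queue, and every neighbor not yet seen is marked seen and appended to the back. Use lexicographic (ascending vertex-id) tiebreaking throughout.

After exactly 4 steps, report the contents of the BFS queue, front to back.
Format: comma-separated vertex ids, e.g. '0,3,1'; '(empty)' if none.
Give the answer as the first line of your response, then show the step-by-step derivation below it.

5,1

step 1: dequeue 3; queue=[0,2,4]; order=3
step 2: dequeue 0; queue=[2,4,5]; order=3,0
step 3: dequeue 2; queue=[4,5,1]; order=3,0,2
step 4: dequeue 4; queue=[5,1]; order=3,0,2,4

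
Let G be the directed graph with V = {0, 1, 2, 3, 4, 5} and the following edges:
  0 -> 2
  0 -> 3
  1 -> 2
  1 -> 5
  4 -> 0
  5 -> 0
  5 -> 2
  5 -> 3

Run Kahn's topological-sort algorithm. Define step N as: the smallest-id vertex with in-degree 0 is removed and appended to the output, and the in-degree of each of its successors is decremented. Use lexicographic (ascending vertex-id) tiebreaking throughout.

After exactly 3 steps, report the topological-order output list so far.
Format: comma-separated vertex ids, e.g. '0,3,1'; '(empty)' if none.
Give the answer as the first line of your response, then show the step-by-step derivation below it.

1,4,5

step 1: output 1; order=[1]; indeg=(2,0,2,2,0,0)
step 2: output 4; order=[1,4]; indeg=(1,0,2,2,0,0)
step 3: output 5; order=[1,4,5]; indeg=(0,0,1,1,0,0)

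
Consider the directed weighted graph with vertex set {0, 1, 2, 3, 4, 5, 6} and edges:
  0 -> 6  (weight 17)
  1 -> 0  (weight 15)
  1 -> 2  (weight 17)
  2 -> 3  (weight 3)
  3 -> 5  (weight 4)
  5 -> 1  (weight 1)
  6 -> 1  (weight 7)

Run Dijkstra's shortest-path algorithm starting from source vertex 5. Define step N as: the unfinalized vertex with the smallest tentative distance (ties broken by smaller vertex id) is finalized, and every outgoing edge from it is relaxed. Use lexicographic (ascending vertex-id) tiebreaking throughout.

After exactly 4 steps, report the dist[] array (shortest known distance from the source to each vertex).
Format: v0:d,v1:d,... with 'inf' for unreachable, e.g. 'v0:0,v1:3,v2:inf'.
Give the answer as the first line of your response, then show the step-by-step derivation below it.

v0:16,v1:1,v2:18,v3:21,v4:inf,v5:0,v6:33

step 1: dist = v0:inf,v1:1,v2:inf,v3:inf,v4:inf,v5:0,v6:inf
step 2: dist = v0:16,v1:1,v2:18,v3:inf,v4:inf,v5:0,v6:inf
step 3: dist = v0:16,v1:1,v2:18,v3:inf,v4:inf,v5:0,v6:33
step 4: dist = v0:16,v1:1,v2:18,v3:21,v4:inf,v5:0,v6:33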